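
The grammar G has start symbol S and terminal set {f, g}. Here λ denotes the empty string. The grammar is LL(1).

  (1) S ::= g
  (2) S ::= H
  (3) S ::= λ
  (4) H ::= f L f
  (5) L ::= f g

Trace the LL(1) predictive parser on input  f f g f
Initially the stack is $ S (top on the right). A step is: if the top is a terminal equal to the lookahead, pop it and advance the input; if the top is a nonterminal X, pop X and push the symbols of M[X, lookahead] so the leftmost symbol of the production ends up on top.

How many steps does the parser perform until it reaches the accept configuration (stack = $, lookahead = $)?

     Stack    Input      Action
  1  $ S      f f g f $  expand S ::= H
  2  $ H      f f g f $  expand H ::= f L f
  3  $ f L f  f f g f $  match f
  4  $ f L    f g f $    expand L ::= f g
  5  $ f g f  f g f $    match f
  6  $ f g    g f $      match g
  7  $ f      f $        match f
Accept reached after 7 steps.

7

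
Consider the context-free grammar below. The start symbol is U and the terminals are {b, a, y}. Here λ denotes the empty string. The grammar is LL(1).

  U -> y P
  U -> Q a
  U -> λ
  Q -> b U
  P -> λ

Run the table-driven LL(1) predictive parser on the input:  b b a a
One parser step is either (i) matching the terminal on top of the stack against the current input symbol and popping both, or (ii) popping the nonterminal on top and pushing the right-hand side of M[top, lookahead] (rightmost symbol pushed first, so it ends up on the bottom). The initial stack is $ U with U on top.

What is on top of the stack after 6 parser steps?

U

step 1: stack=$ U  input=b b a a $  — expand U -> Q a
step 2: stack=$ a Q  input=b b a a $  — expand Q -> b U
step 3: stack=$ a U b  input=b b a a $  — match b
step 4: stack=$ a U  input=b a a $  — expand U -> Q a
step 5: stack=$ a a Q  input=b a a $  — expand Q -> b U
step 6: stack=$ a a U b  input=b a a $  — match b
Stack after step 6: $ a a U (top = U).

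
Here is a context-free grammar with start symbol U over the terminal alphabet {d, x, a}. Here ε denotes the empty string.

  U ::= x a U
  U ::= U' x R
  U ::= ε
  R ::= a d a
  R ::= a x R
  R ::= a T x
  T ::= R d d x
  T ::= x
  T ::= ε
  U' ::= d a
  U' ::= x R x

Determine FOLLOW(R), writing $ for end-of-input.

FIRST(R) = {a}
FIRST(U') = {d, x}
FIRST(U) = {ε, d, x}  (via U' x R)
FIRST(T) = {ε, a, x}  (via R d d x)
FOLLOW(U) includes $ since U is the start symbol.
FOLLOW(U): in U::=x a U, the suffix after U is empty (adds nothing new). Thus FOLLOW(U) = {$}.
FOLLOW(R): in U::=U' x R, the suffix after R is empty, so FOLLOW(R) ⊇ FOLLOW(U) = {$}; in R::=a x R, the suffix after R is empty (adds nothing new); in T::=R d d x, R is followed by d d x with FIRST {d}; in U'::=x R x, R is followed by x with FIRST {x}. Thus FOLLOW(R) = {$, d, x}.
FOLLOW(T): in R::=a T x, T is followed by x with FIRST {x}. Thus FOLLOW(T) = {x}.
FOLLOW(U'): in U::=U' x R, U' is followed by x R with FIRST {x}. Thus FOLLOW(U') = {x}.

{$, d, x}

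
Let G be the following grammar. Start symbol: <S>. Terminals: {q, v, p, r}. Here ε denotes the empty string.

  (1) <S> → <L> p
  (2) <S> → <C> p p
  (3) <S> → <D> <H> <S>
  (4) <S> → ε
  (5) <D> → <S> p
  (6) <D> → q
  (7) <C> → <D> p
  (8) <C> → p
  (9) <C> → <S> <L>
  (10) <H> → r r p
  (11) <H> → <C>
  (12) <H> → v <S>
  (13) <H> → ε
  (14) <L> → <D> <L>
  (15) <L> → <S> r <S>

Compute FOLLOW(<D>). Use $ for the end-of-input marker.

FIRST(<S>) = {ε, p, q, r}  (via <L> p, <C> p p, <D> <H> <S>)
FIRST(<D>) = {p, q, r}  (via <S> p)
FIRST(<L>) = {p, q, r}  (via <D> <L>, <S> r <S>)
FIRST(<C>) = {p, q, r}  (via <D> p, <S> <L>)
FIRST(<H>) = {ε, p, q, r, v}  (via <C>)
FOLLOW(<S>) includes $ since <S> is the start symbol.
FOLLOW(<S>): in <S>→<D> <H> <S>, the suffix after <S> is empty (adds nothing new); in <D>→<S> p, <S> is followed by p with FIRST {p}; in <C>→<S> <L>, <S> is followed by <L> with FIRST {p, q, r}; in <H>→v <S>, the suffix after <S> is empty, so FOLLOW(<S>) ⊇ FOLLOW(<H>) = {$, p, q, r}; in <L>→<S> r <S> (occurrence 1), <S> is followed by r <S> with FIRST {r}; in <L>→<S> r <S> (occurrence 2), the suffix after <S> is empty, so FOLLOW(<S>) ⊇ FOLLOW(<L>) = {$, p, q, r}. Thus FOLLOW(<S>) = {$, p, q, r}.
FOLLOW(<D>): in <S>→<D> <H> <S>, <D> is followed by <H> <S> with FIRST {ε, p, q, r, v}; in <S>→<D> <H> <S>, the suffix after <D> is nullable, so FOLLOW(<D>) ⊇ FOLLOW(<S>) = {$, p, q, r}; in <C>→<D> p, <D> is followed by p with FIRST {p}; in <L>→<D> <L>, <D> is followed by <L> with FIRST {p, q, r}. Thus FOLLOW(<D>) = {$, p, q, r, v}.
FOLLOW(<H>): in <S>→<D> <H> <S>, <H> is followed by <S> with FIRST {ε, p, q, r}; in <S>→<D> <H> <S>, the suffix after <H> is nullable, so FOLLOW(<H>) ⊇ FOLLOW(<S>) = {$, p, q, r}. Thus FOLLOW(<H>) = {$, p, q, r}.
FOLLOW(<C>): in <S>→<C> p p, <C> is followed by p p with FIRST {p}; in <H>→<C>, the suffix after <C> is empty, so FOLLOW(<C>) ⊇ FOLLOW(<H>) = {$, p, q, r}. Thus FOLLOW(<C>) = {$, p, q, r}.
FOLLOW(<L>): in <S>→<L> p, <L> is followed by p with FIRST {p}; in <C>→<S> <L>, the suffix after <L> is empty, so FOLLOW(<L>) ⊇ FOLLOW(<C>) = {$, p, q, r}; in <L>→<D> <L>, the suffix after <L> is empty (adds nothing new). Thus FOLLOW(<L>) = {$, p, q, r}.

{$, p, q, r, v}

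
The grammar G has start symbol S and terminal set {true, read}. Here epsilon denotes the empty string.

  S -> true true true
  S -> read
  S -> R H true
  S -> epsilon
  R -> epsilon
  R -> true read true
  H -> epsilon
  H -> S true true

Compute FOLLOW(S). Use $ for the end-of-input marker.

FIRST(R): from R->epsilon we get {epsilon}; from R->true read true we get {true}. So FIRST(R) = {epsilon, true}.
FIRST(S): from S->true true true we get {true}; from S->read we get {read}; from S->R H true we get {read, true}; from S->epsilon we get {epsilon}. So FIRST(S) = {epsilon, read, true}.
FIRST(H): from H->epsilon we get {epsilon}; from H->S true true we get {read, true}. So FIRST(H) = {epsilon, read, true}.
FOLLOW(S) includes $ since S is the start symbol.
FOLLOW(S): in H->S true true, S is followed by true true with FIRST {true}. Thus FOLLOW(S) = {$, true}.
FOLLOW(R): in S->R H true, R is followed by H true with FIRST {read, true}. Thus FOLLOW(R) = {read, true}.
FOLLOW(H): in S->R H true, H is followed by true with FIRST {true}. Thus FOLLOW(H) = {true}.

{$, true}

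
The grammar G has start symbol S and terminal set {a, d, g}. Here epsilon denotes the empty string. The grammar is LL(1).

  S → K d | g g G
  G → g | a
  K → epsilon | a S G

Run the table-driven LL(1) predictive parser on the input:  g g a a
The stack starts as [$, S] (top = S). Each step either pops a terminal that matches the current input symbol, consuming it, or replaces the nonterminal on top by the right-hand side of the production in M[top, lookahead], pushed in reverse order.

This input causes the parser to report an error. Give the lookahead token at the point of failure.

step 1: stack=$ S  input=g g a a $  — expand S → g g G
step 2: stack=$ G g g  input=g g a a $  — match g
step 3: stack=$ G g  input=g a a $  — match g
step 4: stack=$ G  input=a a $  — expand G → a
step 5: stack=$ a  input=a a $  — match a
step 6: stack=$  input=a $  — error: stack empty but input remains

a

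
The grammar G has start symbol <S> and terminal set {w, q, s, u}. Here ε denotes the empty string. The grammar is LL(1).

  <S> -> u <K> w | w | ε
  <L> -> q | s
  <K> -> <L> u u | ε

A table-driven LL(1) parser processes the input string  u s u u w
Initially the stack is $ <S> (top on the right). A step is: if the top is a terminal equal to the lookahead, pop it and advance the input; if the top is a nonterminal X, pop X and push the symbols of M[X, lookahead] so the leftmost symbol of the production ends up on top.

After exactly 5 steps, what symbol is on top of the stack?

u

step 1: stack=$ <S>  input=u s u u w $  — expand <S> -> u <K> w
step 2: stack=$ w <K> u  input=u s u u w $  — match u
step 3: stack=$ w <K>  input=s u u w $  — expand <K> -> <L> u u
step 4: stack=$ w u u <L>  input=s u u w $  — expand <L> -> s
step 5: stack=$ w u u s  input=s u u w $  — match s
Stack after step 5: $ w u u (top = u).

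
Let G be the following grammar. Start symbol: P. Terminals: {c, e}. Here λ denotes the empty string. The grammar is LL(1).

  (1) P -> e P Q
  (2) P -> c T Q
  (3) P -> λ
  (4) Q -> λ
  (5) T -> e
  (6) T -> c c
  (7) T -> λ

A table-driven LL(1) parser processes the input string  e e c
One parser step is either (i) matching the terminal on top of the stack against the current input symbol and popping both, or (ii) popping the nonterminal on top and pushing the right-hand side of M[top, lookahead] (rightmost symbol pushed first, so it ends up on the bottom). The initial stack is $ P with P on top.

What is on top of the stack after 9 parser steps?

Q

step 1: stack=$ P  input=e e c $  — expand P -> e P Q
step 2: stack=$ Q P e  input=e e c $  — match e
step 3: stack=$ Q P  input=e c $  — expand P -> e P Q
step 4: stack=$ Q Q P e  input=e c $  — match e
step 5: stack=$ Q Q P  input=c $  — expand P -> c T Q
step 6: stack=$ Q Q Q T c  input=c $  — match c
step 7: stack=$ Q Q Q T  input=$  — expand T -> λ
step 8: stack=$ Q Q Q  input=$  — expand Q -> λ
step 9: stack=$ Q Q  input=$  — expand Q -> λ
Stack after step 9: $ Q (top = Q).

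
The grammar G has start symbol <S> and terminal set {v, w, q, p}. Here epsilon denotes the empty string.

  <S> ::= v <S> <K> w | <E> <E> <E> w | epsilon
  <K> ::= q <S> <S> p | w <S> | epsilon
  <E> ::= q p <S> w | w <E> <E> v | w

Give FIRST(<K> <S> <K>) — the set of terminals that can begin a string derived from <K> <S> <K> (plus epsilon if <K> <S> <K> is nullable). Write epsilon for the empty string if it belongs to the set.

{epsilon, q, v, w}

FIRST(<K>): from <K>::=q <S> <S> p we get {q}; from <K>::=w <S> we get {w}; from <K>::=epsilon we get {epsilon}. So FIRST(<K>) = {epsilon, q, w}.
FIRST(<E>): from <E>::=q p <S> w we get {q}; from <E>::=w <E> <E> v we get {w}; from <E>::=w we get {w}. So FIRST(<E>) = {q, w}.
FIRST(<S>): from <S>::=v <S> <K> w we get {v}; from <S>::=<E> <E> <E> w we get {q, w}; from <S>::=epsilon we get {epsilon}. So FIRST(<S>) = {epsilon, q, v, w}.
FIRST(<K> <S> <K>): take FIRST of each symbol in turn, carrying on past any symbol whose FIRST contains epsilon; result {epsilon, q, v, w}.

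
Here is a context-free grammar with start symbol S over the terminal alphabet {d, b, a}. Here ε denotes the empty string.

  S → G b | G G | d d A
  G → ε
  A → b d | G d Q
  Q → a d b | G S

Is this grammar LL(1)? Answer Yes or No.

Yes

FIRST(S) = {ε, b, d}
FIRST(G) = {ε}
FIRST(A) = {b, d}
FIRST(Q) = {ε, a, b, d}
FOLLOW(S) = {$}
FOLLOW(G) = {$, b, d}
FOLLOW(A) = {$}
FOLLOW(Q) = {$}
Each cell of M receives at most one production.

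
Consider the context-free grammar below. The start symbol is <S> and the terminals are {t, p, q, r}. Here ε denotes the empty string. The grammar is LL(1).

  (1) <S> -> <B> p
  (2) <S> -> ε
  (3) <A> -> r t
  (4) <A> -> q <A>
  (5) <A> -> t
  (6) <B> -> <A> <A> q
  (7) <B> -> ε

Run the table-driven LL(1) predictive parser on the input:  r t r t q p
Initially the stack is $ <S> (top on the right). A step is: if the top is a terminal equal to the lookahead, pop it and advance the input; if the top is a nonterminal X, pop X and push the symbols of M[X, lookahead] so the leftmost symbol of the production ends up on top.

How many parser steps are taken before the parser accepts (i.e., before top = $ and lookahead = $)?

10

      Stack          Input          Action
   1  $ <S>          r t r t q p $  expand <S> -> <B> p
   2  $ p <B>        r t r t q p $  expand <B> -> <A> <A> q
   3  $ p q <A> <A>  r t r t q p $  expand <A> -> r t
   4  $ p q <A> t r  r t r t q p $  match r
   5  $ p q <A> t    t r t q p $    match t
   6  $ p q <A>      r t q p $      expand <A> -> r t
   7  $ p q t r      r t q p $      match r
   8  $ p q t        t q p $        match t
   9  $ p q          q p $          match q
  10  $ p            p $            match p
Accept reached after 10 steps.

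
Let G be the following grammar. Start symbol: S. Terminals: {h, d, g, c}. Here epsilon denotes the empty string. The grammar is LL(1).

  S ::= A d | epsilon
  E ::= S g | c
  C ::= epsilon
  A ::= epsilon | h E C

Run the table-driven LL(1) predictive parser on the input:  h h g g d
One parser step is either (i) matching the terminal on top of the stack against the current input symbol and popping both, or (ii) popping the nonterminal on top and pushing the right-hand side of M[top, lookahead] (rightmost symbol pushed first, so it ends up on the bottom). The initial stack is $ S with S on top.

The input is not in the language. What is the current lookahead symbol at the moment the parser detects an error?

g

      Stack            Input        Action
   1  $ S              h h g g d $  expand S ::= A d
   2  $ d A            h h g g d $  expand A ::= h E C
   3  $ d C E h        h h g g d $  match h
   4  $ d C E          h g g d $    expand E ::= S g
   5  $ d C g S        h g g d $    expand S ::= A d
   6  $ d C g d A      h g g d $    expand A ::= h E C
   7  $ d C g d C E h  h g g d $    match h
   8  $ d C g d C E    g g d $      expand E ::= S g
   9  $ d C g d C g S  g g d $      expand S ::= epsilon
  10  $ d C g d C g    g g d $      match g
  11  $ d C g d C      g d $        error: M[C, g] is empty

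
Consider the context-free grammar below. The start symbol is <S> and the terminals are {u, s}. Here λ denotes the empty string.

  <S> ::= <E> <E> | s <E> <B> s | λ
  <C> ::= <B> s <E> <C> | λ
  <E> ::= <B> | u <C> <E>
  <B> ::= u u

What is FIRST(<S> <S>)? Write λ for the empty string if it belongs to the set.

{λ, s, u}

FIRST(<B>): from <B>::=u u we get {u}. So FIRST(<B>) = {u}.
FIRST(<C>): from <C>::=<B> s <E> <C> we get {u}; from <C>::=λ we get {λ}. So FIRST(<C>) = {λ, u}.
FIRST(<E>): from <E>::=<B> we get {u}; from <E>::=u <C> <E> we get {u}. So FIRST(<E>) = {u}.
FIRST(<S>): from <S>::=<E> <E> we get {u}; from <S>::=s <E> <B> s we get {s}; from <S>::=λ we get {λ}. So FIRST(<S>) = {λ, s, u}.
FIRST(<S> <S>): take FIRST of each symbol in turn, carrying on past any symbol whose FIRST contains λ; result {λ, s, u}.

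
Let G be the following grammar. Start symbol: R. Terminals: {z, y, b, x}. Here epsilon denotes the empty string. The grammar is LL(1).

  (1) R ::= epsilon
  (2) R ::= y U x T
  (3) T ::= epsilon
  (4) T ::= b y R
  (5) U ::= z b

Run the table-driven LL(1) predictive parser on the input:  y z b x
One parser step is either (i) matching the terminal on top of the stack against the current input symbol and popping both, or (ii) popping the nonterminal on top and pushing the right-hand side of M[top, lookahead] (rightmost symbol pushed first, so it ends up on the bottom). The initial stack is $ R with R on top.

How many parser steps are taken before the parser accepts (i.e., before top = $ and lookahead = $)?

     Stack      Input      Action
  1  $ R        y z b x $  expand R ::= y U x T
  2  $ T x U y  y z b x $  match y
  3  $ T x U    z b x $    expand U ::= z b
  4  $ T x b z  z b x $    match z
  5  $ T x b    b x $      match b
  6  $ T x      x $        match x
  7  $ T        $          expand T ::= epsilon
Accept reached after 7 steps.

7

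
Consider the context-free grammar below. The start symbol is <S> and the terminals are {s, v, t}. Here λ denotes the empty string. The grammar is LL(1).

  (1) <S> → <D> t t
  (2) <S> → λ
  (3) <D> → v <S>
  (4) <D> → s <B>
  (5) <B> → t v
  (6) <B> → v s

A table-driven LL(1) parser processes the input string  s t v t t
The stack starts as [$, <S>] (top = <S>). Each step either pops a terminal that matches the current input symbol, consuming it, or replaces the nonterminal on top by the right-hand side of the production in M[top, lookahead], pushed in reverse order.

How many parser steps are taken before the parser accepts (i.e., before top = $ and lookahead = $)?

     Stack        Input        Action
  1  $ <S>        s t v t t $  expand <S> → <D> t t
  2  $ t t <D>    s t v t t $  expand <D> → s <B>
  3  $ t t <B> s  s t v t t $  match s
  4  $ t t <B>    t v t t $    expand <B> → t v
  5  $ t t v t    t v t t $    match t
  6  $ t t v      v t t $      match v
  7  $ t t        t t $        match t
  8  $ t          t $          match t
Accept reached after 8 steps.

8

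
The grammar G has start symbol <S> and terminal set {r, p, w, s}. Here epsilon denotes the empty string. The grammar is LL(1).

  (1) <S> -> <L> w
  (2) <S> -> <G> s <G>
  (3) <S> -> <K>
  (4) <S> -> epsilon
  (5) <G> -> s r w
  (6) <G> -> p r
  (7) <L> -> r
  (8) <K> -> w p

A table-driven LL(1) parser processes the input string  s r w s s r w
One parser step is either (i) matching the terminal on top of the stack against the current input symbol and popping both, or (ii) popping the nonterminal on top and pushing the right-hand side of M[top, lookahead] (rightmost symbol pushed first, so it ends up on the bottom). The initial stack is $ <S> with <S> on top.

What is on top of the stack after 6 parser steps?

step 1: stack=$ <S>  input=s r w s s r w $  — expand <S> -> <G> s <G>
step 2: stack=$ <G> s <G>  input=s r w s s r w $  — expand <G> -> s r w
step 3: stack=$ <G> s w r s  input=s r w s s r w $  — match s
step 4: stack=$ <G> s w r  input=r w s s r w $  — match r
step 5: stack=$ <G> s w  input=w s s r w $  — match w
step 6: stack=$ <G> s  input=s s r w $  — match s
Stack after step 6: $ <G> (top = <G>).

<G>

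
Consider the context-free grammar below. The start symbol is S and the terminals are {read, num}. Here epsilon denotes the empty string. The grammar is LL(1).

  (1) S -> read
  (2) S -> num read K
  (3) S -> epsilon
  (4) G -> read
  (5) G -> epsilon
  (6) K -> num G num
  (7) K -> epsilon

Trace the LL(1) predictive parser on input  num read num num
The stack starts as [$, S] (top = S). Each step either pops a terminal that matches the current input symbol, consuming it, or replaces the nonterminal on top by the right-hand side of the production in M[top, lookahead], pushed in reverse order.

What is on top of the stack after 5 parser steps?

G

     Stack         Input               Action
  1  $ S           num read num num $  expand S -> num read K
  2  $ K read num  num read num num $  match num
  3  $ K read      read num num $      match read
  4  $ K           num num $           expand K -> num G num
  5  $ num G num   num num $           match num
Stack after step 5: $ num G (top = G).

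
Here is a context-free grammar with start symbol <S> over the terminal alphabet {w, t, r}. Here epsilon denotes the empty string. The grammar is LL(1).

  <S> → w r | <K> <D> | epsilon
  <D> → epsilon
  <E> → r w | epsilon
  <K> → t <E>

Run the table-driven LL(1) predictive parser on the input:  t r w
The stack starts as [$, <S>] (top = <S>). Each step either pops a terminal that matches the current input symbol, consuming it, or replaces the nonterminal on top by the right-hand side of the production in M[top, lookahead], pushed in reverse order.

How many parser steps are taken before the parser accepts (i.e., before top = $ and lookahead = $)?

step 1: stack=$ <S>  input=t r w $  — expand <S> → <K> <D>
step 2: stack=$ <D> <K>  input=t r w $  — expand <K> → t <E>
step 3: stack=$ <D> <E> t  input=t r w $  — match t
step 4: stack=$ <D> <E>  input=r w $  — expand <E> → r w
step 5: stack=$ <D> w r  input=r w $  — match r
step 6: stack=$ <D> w  input=w $  — match w
step 7: stack=$ <D>  input=$  — expand <D> → epsilon
Accept reached after 7 steps.

7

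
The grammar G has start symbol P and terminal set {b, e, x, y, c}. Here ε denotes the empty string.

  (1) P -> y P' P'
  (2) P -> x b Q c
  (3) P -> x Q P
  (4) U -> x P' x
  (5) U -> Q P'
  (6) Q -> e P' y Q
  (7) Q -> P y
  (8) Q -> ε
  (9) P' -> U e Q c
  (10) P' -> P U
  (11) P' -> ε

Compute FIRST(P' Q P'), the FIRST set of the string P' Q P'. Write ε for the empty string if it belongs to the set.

FIRST(P): from P->y P' P' we get {y}; from P->x b Q c we get {x}; from P->x Q P we get {x}. So FIRST(P) = {x, y}.
FIRST(Q): from Q->e P' y Q we get {e}; from Q->P y we get {x, y}; from Q->ε we get {ε}. So FIRST(Q) = {ε, e, x, y}.
FIRST(U): from U->x P' x we get {x}; from U->Q P' we get {ε, e, x, y}. So FIRST(U) = {ε, e, x, y}.
FIRST(P'): from P'->U e Q c we get {e, x, y}; from P'->P U we get {x, y}; from P'->ε we get {ε}. So FIRST(P') = {ε, e, x, y}.
FIRST(P' Q P'): take FIRST of each symbol in turn, carrying on past any symbol whose FIRST contains ε; result {ε, e, x, y}.

{ε, e, x, y}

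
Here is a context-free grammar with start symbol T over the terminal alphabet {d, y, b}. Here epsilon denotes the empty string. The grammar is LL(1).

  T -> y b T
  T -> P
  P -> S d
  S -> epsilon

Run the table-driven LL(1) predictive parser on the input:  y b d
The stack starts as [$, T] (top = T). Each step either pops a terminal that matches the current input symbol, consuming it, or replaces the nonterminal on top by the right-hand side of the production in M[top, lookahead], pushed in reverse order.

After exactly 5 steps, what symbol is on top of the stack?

S

step 1: stack=$ T  input=y b d $  — expand T -> y b T
step 2: stack=$ T b y  input=y b d $  — match y
step 3: stack=$ T b  input=b d $  — match b
step 4: stack=$ T  input=d $  — expand T -> P
step 5: stack=$ P  input=d $  — expand P -> S d
Stack after step 5: $ d S (top = S).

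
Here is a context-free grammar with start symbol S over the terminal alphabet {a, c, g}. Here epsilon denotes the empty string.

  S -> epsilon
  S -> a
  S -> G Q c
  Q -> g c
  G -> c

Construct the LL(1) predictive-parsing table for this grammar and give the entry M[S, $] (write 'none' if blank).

S -> epsilon

FIRST(Q) = {g}
FIRST(G) = {c}
FIRST(S) = {epsilon, a, c}  (via G Q c)
FOLLOW(S) includes $ since S is the start symbol.
FOLLOW(S): S appears on no right-hand side. Thus FOLLOW(S) = {$}.
For S -> epsilon: FIRST(epsilon) = {epsilon}, so it goes in M[S, t] for t ∈ {}; since epsilon ∈ FIRST, also for every t ∈ FOLLOW(S) = {$}.
For S -> a: FIRST(a) = {a}, so it goes in M[S, t] for t ∈ {a}.
For S -> G Q c: FIRST(G Q c) = {c}, so it goes in M[S, t] for t ∈ {c}.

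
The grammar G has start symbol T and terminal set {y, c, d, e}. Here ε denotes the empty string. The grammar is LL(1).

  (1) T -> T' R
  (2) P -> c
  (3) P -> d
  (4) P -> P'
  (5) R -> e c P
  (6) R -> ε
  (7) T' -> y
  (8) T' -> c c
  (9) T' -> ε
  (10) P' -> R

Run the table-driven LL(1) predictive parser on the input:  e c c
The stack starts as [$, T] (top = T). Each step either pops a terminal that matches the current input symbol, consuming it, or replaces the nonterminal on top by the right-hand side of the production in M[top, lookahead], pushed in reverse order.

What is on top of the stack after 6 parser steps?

c

step 1: stack=$ T  input=e c c $  — expand T -> T' R
step 2: stack=$ R T'  input=e c c $  — expand T' -> ε
step 3: stack=$ R  input=e c c $  — expand R -> e c P
step 4: stack=$ P c e  input=e c c $  — match e
step 5: stack=$ P c  input=c c $  — match c
step 6: stack=$ P  input=c $  — expand P -> c
Stack after step 6: $ c (top = c).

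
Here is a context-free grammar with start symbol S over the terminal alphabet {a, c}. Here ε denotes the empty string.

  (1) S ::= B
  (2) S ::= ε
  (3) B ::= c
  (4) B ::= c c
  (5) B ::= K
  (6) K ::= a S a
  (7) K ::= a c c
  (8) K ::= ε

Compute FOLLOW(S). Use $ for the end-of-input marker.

{$, a}

FIRST(K): from K::=a S a we get {a}; from K::=a c c we get {a}; from K::=ε we get {ε}. So FIRST(K) = {ε, a}.
FIRST(B): from B::=c we get {c}; from B::=c c we get {c}; from B::=K we get {ε, a}. So FIRST(B) = {ε, a, c}.
FIRST(S): from S::=B we get {ε, a, c}; from S::=ε we get {ε}. So FIRST(S) = {ε, a, c}.
FOLLOW(S) includes $ since S is the start symbol.
FOLLOW(S): in K::=a S a, S is followed by a with FIRST {a}. Thus FOLLOW(S) = {$, a}.
FOLLOW(B): in S::=B, the suffix after B is empty, so FOLLOW(B) ⊇ FOLLOW(S) = {$, a}. Thus FOLLOW(B) = {$, a}.
FOLLOW(K): in B::=K, the suffix after K is empty, so FOLLOW(K) ⊇ FOLLOW(B) = {$, a}. Thus FOLLOW(K) = {$, a}.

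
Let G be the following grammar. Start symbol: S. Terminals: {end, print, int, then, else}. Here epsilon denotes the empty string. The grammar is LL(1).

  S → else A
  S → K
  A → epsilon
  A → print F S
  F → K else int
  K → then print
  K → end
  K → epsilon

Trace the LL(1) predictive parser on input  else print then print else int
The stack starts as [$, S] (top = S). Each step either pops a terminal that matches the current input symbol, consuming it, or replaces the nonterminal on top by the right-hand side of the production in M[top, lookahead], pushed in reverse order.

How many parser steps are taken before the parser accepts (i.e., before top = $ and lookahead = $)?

      Stack                    Input                             Action
   1  $ S                      else print then print else int $  expand S → else A
   2  $ A else                 else print then print else int $  match else
   3  $ A                      print then print else int $       expand A → print F S
   4  $ S F print              print then print else int $       match print
   5  $ S F                    then print else int $             expand F → K else int
   6  $ S int else K           then print else int $             expand K → then print
   7  $ S int else print then  then print else int $             match then
   8  $ S int else print       print else int $                  match print
   9  $ S int else             else int $                        match else
  10  $ S int                  int $                             match int
  11  $ S                      $                                 expand S → K
  12  $ K                      $                                 expand K → epsilon
Accept reached after 12 steps.

12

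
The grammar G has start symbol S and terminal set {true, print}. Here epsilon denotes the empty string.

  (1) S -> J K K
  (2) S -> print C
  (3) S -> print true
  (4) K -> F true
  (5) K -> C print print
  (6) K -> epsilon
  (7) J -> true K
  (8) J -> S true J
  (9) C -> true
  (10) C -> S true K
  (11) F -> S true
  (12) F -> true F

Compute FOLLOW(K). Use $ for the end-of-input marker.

FIRST(S) = {print, true}  (via J K K)
FIRST(J) = {print, true}  (via S true J)
FIRST(C) = {print, true}  (via S true K)
FIRST(F) = {print, true}  (via S true)
FIRST(K) = {epsilon, print, true}  (via F true, C print print)
FOLLOW(S) includes $ since S is the start symbol.
FOLLOW(S): in J->S true J, S is followed by true J with FIRST {true}; in C->S true K, S is followed by true K with FIRST {true}; in F->S true, S is followed by true with FIRST {true}. Thus FOLLOW(S) = {$, true}.
FOLLOW(J): in S->J K K, J is followed by K K with FIRST {epsilon, print, true}; in S->J K K, the suffix after J is nullable, so FOLLOW(J) ⊇ FOLLOW(S) = {$, true}; in J->S true J, the suffix after J is empty (adds nothing new). Thus FOLLOW(J) = {$, print, true}.
FOLLOW(C): in S->print C, the suffix after C is empty, so FOLLOW(C) ⊇ FOLLOW(S) = {$, true}; in K->C print print, C is followed by print print with FIRST {print}. Thus FOLLOW(C) = {$, print, true}.
FOLLOW(K): in S->J K K (occurrence 1), K is followed by K with FIRST {epsilon, print, true}; in S->J K K (occurrence 1), the suffix after K is nullable, so FOLLOW(K) ⊇ FOLLOW(S) = {$, true}; in S->J K K (occurrence 2), the suffix after K is empty, so FOLLOW(K) ⊇ FOLLOW(S) = {$, true}; in J->true K, the suffix after K is empty, so FOLLOW(K) ⊇ FOLLOW(J) = {$, print, true}; in C->S true K, the suffix after K is empty, so FOLLOW(K) ⊇ FOLLOW(C) = {$, print, true}. Thus FOLLOW(K) = {$, print, true}.
FOLLOW(F): in K->F true, F is followed by true with FIRST {true}; in F->true F, the suffix after F is empty (adds nothing new). Thus FOLLOW(F) = {true}.

{$, print, true}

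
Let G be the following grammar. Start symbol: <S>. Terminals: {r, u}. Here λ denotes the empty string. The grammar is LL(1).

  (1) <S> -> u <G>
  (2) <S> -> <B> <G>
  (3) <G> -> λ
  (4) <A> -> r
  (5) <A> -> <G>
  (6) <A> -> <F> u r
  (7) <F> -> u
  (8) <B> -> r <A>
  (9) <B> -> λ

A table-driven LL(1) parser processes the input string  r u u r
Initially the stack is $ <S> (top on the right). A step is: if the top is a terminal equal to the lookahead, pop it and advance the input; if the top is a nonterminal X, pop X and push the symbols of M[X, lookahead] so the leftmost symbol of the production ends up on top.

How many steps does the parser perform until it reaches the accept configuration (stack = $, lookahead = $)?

9

     Stack          Input      Action
  1  $ <S>          r u u r $  expand <S> -> <B> <G>
  2  $ <G> <B>      r u u r $  expand <B> -> r <A>
  3  $ <G> <A> r    r u u r $  match r
  4  $ <G> <A>      u u r $    expand <A> -> <F> u r
  5  $ <G> r u <F>  u u r $    expand <F> -> u
  6  $ <G> r u u    u u r $    match u
  7  $ <G> r u      u r $      match u
  8  $ <G> r        r $        match r
  9  $ <G>          $          expand <G> -> λ
Accept reached after 9 steps.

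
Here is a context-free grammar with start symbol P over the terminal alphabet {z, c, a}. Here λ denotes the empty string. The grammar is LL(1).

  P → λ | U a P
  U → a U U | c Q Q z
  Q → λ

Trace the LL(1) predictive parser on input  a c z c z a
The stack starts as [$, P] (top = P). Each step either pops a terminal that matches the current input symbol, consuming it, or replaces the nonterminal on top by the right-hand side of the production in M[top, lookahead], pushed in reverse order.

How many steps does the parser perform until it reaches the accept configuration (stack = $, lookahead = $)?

15

      Stack            Input          Action
   1  $ P              a c z c z a $  expand P → U a P
   2  $ P a U          a c z c z a $  expand U → a U U
   3  $ P a U U a      a c z c z a $  match a
   4  $ P a U U        c z c z a $    expand U → c Q Q z
   5  $ P a U z Q Q c  c z c z a $    match c
   6  $ P a U z Q Q    z c z a $      expand Q → λ
   7  $ P a U z Q      z c z a $      expand Q → λ
   8  $ P a U z        z c z a $      match z
   9  $ P a U          c z a $        expand U → c Q Q z
  10  $ P a z Q Q c    c z a $        match c
  11  $ P a z Q Q      z a $          expand Q → λ
  12  $ P a z Q        z a $          expand Q → λ
  13  $ P a z          z a $          match z
  14  $ P a            a $            match a
  15  $ P              $              expand P → λ
Accept reached after 15 steps.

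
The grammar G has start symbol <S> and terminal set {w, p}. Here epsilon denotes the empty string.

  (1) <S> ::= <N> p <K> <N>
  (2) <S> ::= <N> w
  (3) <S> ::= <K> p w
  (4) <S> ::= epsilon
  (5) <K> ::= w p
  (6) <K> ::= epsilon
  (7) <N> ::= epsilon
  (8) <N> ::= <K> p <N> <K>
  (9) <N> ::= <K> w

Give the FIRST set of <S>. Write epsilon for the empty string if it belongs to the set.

{epsilon, p, w}

FIRST(<K>) = {epsilon, w}
FIRST(<N>) = {epsilon, p, w}  (via <K> p <N> <K>, <K> w)
FIRST(<S>) = {epsilon, p, w}  (via <N> p <K> <N>, <N> w, <K> p w)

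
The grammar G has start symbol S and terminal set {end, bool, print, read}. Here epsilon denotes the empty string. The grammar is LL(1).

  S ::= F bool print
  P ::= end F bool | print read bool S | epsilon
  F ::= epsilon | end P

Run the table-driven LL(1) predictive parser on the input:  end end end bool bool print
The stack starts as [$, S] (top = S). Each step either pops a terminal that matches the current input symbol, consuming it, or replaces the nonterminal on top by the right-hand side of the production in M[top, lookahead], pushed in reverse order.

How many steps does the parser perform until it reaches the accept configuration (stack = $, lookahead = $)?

      Stack                    Input                          Action
   1  $ S                      end end end bool bool print $  expand S ::= F bool print
   2  $ print bool F           end end end bool bool print $  expand F ::= end P
   3  $ print bool P end       end end end bool bool print $  match end
   4  $ print bool P           end end bool bool print $      expand P ::= end F bool
   5  $ print bool bool F end  end end bool bool print $      match end
   6  $ print bool bool F      end bool bool print $          expand F ::= end P
   7  $ print bool bool P end  end bool bool print $          match end
   8  $ print bool bool P      bool bool print $              expand P ::= epsilon
   9  $ print bool bool        bool bool print $              match bool
  10  $ print bool             bool print $                   match bool
  11  $ print                  print $                        match print
Accept reached after 11 steps.

11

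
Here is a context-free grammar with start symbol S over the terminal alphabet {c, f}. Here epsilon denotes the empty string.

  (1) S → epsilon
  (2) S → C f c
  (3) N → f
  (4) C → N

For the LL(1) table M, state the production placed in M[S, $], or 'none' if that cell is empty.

FIRST(N) = {f}
FIRST(C) = {f}  (via N)
FIRST(S) = {epsilon, f}  (via C f c)
FOLLOW(S) includes $ since S is the start symbol.
FOLLOW(S): S appears on no right-hand side. Thus FOLLOW(S) = {$}.
For S → epsilon: FIRST(epsilon) = {epsilon}, so it goes in M[S, t] for t ∈ {}; since epsilon ∈ FIRST, also for every t ∈ FOLLOW(S) = {$}.
For S → C f c: FIRST(C f c) = {f}, so it goes in M[S, t] for t ∈ {f}.

S → epsilon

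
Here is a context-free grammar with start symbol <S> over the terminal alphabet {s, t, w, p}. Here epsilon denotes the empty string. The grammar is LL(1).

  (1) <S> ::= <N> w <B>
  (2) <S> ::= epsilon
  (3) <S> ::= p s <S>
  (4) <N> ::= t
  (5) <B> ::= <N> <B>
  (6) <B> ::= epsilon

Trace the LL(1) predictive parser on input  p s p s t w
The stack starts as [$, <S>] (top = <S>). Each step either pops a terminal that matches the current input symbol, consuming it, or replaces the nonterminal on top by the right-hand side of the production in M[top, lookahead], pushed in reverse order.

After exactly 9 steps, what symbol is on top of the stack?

step 1: stack=$ <S>  input=p s p s t w $  — expand <S> ::= p s <S>
step 2: stack=$ <S> s p  input=p s p s t w $  — match p
step 3: stack=$ <S> s  input=s p s t w $  — match s
step 4: stack=$ <S>  input=p s t w $  — expand <S> ::= p s <S>
step 5: stack=$ <S> s p  input=p s t w $  — match p
step 6: stack=$ <S> s  input=s t w $  — match s
step 7: stack=$ <S>  input=t w $  — expand <S> ::= <N> w <B>
step 8: stack=$ <B> w <N>  input=t w $  — expand <N> ::= t
step 9: stack=$ <B> w t  input=t w $  — match t
Stack after step 9: $ <B> w (top = w).

w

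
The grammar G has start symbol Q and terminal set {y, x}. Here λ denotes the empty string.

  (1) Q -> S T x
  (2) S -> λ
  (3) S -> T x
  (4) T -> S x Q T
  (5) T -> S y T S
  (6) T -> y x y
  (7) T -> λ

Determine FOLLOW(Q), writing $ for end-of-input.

{$, x, y}

FIRST(Q): from Q->S T x we get {x, y}. So FIRST(Q) = {x, y}.
FIRST(S): from S->λ we get {λ}; from S->T x we get {x, y}. So FIRST(S) = {λ, x, y}.
FIRST(T): from T->S x Q T we get {x, y}; from T->S y T S we get {x, y}; from T->y x y we get {y}; from T->λ we get {λ}. So FIRST(T) = {λ, x, y}.
FOLLOW(Q) includes $ since Q is the start symbol.
FOLLOW(T): in Q->S T x, T is followed by x with FIRST {x}; in S->T x, T is followed by x with FIRST {x}; in T->S x Q T, the suffix after T is empty (adds nothing new); in T->S y T S, T is followed by S with FIRST {λ, x, y}; in T->S y T S, the suffix after T is nullable (adds nothing new). Thus FOLLOW(T) = {x, y}.
FOLLOW(Q): in T->S x Q T, Q is followed by T with FIRST {λ, x, y}; in T->S x Q T, the suffix after Q is nullable, so FOLLOW(Q) ⊇ FOLLOW(T) = {x, y}. Thus FOLLOW(Q) = {$, x, y}.
FOLLOW(S): in Q->S T x, S is followed by T x with FIRST {x, y}; in T->S x Q T, S is followed by x Q T with FIRST {x}; in T->S y T S (occurrence 1), S is followed by y T S with FIRST {y}; in T->S y T S (occurrence 2), the suffix after S is empty, so FOLLOW(S) ⊇ FOLLOW(T) = {x, y}. Thus FOLLOW(S) = {x, y}.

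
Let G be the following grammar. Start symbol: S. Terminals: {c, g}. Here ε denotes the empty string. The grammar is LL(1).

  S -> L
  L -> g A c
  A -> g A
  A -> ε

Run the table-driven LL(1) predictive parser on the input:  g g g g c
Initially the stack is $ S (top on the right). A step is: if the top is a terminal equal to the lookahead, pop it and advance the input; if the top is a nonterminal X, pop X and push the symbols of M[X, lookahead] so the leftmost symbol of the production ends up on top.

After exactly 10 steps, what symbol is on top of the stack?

c

step 1: stack=$ S  input=g g g g c $  — expand S -> L
step 2: stack=$ L  input=g g g g c $  — expand L -> g A c
step 3: stack=$ c A g  input=g g g g c $  — match g
step 4: stack=$ c A  input=g g g c $  — expand A -> g A
step 5: stack=$ c A g  input=g g g c $  — match g
step 6: stack=$ c A  input=g g c $  — expand A -> g A
step 7: stack=$ c A g  input=g g c $  — match g
step 8: stack=$ c A  input=g c $  — expand A -> g A
step 9: stack=$ c A g  input=g c $  — match g
step 10: stack=$ c A  input=c $  — expand A -> ε
Stack after step 10: $ c (top = c).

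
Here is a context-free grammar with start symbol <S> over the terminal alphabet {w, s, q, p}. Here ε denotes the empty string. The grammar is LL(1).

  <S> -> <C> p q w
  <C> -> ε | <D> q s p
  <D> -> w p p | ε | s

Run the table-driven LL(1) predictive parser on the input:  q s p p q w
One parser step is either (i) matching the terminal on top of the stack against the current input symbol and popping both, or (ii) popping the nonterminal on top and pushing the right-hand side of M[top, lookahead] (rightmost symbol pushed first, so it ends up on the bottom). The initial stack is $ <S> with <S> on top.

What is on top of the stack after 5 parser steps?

     Stack              Input          Action
  1  $ <S>              q s p p q w $  expand <S> -> <C> p q w
  2  $ w q p <C>        q s p p q w $  expand <C> -> <D> q s p
  3  $ w q p p s q <D>  q s p p q w $  expand <D> -> ε
  4  $ w q p p s q      q s p p q w $  match q
  5  $ w q p p s        s p p q w $    match s
Stack after step 5: $ w q p p (top = p).

p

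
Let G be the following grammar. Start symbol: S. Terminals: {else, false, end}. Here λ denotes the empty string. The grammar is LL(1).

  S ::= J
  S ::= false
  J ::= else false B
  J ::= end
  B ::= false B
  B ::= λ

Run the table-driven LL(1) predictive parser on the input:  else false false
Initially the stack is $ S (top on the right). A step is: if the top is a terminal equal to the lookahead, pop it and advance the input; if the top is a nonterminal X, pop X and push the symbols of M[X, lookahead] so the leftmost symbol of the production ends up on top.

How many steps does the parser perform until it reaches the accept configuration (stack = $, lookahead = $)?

     Stack           Input               Action
  1  $ S             else false false $  expand S ::= J
  2  $ J             else false false $  expand J ::= else false B
  3  $ B false else  else false false $  match else
  4  $ B false       false false $       match false
  5  $ B             false $             expand B ::= false B
  6  $ B false       false $             match false
  7  $ B             $                   expand B ::= λ
Accept reached after 7 steps.

7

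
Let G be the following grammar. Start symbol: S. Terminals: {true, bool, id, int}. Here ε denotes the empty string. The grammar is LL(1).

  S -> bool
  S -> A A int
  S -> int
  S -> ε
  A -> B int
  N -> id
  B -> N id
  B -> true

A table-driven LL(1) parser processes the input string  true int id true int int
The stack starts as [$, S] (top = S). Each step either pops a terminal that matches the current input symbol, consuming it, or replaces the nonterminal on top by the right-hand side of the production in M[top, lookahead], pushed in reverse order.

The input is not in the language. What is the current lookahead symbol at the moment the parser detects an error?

true

      Stack             Input                       Action
   1  $ S               true int id true int int $  expand S -> A A int
   2  $ int A A         true int id true int int $  expand A -> B int
   3  $ int A int B     true int id true int int $  expand B -> true
   4  $ int A int true  true int id true int int $  match true
   5  $ int A int       int id true int int $       match int
   6  $ int A           id true int int $           expand A -> B int
   7  $ int int B       id true int int $           expand B -> N id
   8  $ int int id N    id true int int $           expand N -> id
   9  $ int int id id   id true int int $           match id
  10  $ int int id      true int int $              error: top is terminal id but lookahead is true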